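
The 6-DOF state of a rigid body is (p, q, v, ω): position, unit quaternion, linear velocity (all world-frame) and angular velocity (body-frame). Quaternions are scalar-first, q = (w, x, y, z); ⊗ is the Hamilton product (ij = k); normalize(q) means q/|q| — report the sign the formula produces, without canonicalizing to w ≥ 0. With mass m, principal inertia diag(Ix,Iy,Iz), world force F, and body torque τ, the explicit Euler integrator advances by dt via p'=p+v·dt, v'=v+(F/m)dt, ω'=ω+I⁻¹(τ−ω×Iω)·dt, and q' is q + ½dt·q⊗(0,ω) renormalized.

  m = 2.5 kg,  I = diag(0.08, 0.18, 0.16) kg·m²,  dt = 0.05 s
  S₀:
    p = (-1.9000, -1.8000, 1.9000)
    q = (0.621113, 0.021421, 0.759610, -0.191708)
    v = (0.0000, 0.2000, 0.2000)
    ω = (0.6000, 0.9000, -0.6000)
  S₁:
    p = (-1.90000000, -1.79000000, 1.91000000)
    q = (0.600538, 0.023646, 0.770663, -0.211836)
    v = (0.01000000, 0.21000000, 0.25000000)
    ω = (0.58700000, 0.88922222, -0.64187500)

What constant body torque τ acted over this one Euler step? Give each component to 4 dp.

τ = (-0.0100, -0.0100, -0.0800)

ω₁ − ω₀ = (-0.01300000, -0.01077778, -0.04187500)
gyro term ω₀×Iω₀ = (0.0108, 0.0288, 0.0540)
applied torque τ = (-0.0100, -0.0100, -0.0800)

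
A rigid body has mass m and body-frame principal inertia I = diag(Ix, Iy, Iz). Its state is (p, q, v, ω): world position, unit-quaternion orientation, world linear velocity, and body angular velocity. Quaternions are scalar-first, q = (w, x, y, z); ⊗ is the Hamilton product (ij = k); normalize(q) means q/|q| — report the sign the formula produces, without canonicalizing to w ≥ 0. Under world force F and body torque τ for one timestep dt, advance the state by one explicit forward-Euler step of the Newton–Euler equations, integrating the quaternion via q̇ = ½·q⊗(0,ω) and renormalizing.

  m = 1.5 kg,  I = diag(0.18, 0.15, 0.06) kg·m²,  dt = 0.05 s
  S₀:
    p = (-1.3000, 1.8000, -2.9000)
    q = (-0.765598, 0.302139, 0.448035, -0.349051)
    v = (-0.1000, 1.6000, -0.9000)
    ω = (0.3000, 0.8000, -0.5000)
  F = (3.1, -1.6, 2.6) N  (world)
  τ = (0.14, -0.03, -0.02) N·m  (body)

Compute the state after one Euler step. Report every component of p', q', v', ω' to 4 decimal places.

p' = (-1.3050, 1.8800, -2.9450)
q' = (-0.7809, 0.2977, 0.4337, -0.3367)
v' = (0.0033, 1.5467, -0.8133)
ω' = (0.3289, 0.7960, -0.5107)

precession coupling ω×(Iω) = (0.0360, -0.0180, -0.0072)
angular accel α = (0.5778, -0.0800, -0.2133)
new body rate ω' = (0.3289, 0.7960, -0.5107)
Hamilton product q⊗(0,ω) = (-0.6235952, -0.1744561, -0.5661242, 0.4900997)
q' = normalize(q + ½dt·q⊗(0,ω)) = (-0.7809, 0.2977, 0.4337, -0.3367)
p' = p + v·dt = (-1.3050, 1.8800, -2.9450)
v' = v + a·dt = (0.0033, 1.5467, -0.8133)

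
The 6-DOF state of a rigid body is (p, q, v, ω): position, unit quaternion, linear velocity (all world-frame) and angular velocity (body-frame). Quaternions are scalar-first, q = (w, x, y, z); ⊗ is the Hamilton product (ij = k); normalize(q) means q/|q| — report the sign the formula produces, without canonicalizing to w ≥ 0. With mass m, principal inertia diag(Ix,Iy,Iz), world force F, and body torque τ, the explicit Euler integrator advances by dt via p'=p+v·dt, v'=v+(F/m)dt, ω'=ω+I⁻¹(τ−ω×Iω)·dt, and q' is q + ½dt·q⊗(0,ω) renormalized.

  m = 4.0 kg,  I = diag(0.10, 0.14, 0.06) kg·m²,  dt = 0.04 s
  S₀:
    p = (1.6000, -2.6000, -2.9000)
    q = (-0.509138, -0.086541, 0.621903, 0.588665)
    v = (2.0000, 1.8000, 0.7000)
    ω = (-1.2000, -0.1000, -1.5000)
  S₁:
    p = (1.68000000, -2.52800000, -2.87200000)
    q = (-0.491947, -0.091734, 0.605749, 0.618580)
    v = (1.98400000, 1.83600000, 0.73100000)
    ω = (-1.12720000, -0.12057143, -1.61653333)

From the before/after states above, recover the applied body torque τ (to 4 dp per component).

τ = (0.1700, 0.0000, -0.1700)

ω₁ − ω₀ = (0.07280000, -0.02057143, -0.11653333)
applied torque τ = (0.1700, 0.0000, -0.1700)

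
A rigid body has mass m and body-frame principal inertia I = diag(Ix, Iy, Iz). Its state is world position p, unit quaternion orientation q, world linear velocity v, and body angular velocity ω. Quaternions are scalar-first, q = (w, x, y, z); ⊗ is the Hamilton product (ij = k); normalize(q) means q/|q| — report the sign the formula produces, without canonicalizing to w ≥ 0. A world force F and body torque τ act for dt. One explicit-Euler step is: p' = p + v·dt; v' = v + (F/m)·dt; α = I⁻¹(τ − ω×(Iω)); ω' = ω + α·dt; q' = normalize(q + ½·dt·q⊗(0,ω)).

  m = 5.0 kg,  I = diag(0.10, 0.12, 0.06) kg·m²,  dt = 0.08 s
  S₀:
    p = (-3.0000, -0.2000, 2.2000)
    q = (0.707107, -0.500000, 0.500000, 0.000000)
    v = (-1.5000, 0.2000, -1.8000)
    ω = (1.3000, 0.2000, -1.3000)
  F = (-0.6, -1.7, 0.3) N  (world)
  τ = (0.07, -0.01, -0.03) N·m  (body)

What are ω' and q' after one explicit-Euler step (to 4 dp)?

ω' = (1.3435, 0.2384, -1.3469)
q' = (0.7271, -0.4879, 0.4783, -0.0666)

precession coupling ω×(Iω) = (0.0156, -0.0676, 0.0052)
(τ − ω×Iω)/I = (0.5440, 0.4800, -0.5867)
ω' = ω + α·dt = (1.3435, 0.2384, -1.3469)
Hamilton product q⊗(0,ω) = (0.5500000, 0.2692391, -0.5085786, -1.6692391)
updated quaternion q' = (0.7271, -0.4879, 0.4783, -0.0666)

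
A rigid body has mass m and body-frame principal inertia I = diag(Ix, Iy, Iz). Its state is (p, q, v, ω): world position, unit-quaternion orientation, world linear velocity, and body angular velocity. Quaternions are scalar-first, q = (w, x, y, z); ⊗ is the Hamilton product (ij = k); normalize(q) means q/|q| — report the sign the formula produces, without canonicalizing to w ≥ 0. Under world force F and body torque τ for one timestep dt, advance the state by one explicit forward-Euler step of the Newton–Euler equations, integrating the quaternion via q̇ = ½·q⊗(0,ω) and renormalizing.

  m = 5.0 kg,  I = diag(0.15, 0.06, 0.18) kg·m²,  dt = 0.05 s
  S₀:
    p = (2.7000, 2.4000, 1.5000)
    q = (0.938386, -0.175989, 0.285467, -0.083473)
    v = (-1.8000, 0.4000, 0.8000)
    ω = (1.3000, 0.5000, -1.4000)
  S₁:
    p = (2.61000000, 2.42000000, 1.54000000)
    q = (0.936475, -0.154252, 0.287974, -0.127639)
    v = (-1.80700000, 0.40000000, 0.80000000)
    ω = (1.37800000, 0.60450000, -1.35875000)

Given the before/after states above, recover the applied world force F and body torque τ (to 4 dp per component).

F = (-0.7000, 0.0000, 0.0000)
τ = (0.1500, 0.1800, 0.0900)

Δv = v₁−v₀ = (-0.00700000, 0.00000000, 0.00000000)
F = m·Δv/dt = (-0.7000, 0.0000, 0.0000)
ω₁ − ω₀ = (0.07800000, 0.10450000, 0.04125000)
I·α + gyro = (0.1500, 0.1800, 0.0900)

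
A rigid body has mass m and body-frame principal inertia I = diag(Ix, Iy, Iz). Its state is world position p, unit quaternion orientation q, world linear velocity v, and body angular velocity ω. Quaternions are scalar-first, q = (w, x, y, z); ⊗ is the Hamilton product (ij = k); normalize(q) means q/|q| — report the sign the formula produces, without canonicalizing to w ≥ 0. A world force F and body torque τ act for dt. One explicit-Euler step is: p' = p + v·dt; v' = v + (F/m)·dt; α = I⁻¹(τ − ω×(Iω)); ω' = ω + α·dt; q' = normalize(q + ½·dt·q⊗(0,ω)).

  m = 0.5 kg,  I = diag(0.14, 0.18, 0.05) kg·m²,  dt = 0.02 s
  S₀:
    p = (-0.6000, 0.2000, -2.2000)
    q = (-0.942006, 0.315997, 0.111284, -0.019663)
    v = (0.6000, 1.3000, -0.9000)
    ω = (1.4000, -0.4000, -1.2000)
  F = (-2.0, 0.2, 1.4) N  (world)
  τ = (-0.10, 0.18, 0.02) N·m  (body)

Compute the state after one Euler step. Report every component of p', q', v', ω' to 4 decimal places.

p' = (-0.5880, 0.2260, -2.2180)
q' = (-0.9461, 0.3013, 0.1185, -0.0112)
v' = (0.5200, 1.3080, -0.8440)
ω' = (1.3946, -0.3632, -1.1830)

p + v·dt = (-0.5880, 0.2260, -2.2180)
v' = v + a·dt = (0.5200, 1.3080, -0.8440)
angular accel α = (-0.2686, 1.8400, 0.8480)
new body rate ω' = (1.3946, -0.3632, -1.1830)
Hamilton product q⊗(0,ω) = (-0.4214778, -1.4602144, 0.7284706, 0.8482108)
q' = normalize(q + ½dt·q⊗(0,ω)) = (-0.9461, 0.3013, 0.1185, -0.0112)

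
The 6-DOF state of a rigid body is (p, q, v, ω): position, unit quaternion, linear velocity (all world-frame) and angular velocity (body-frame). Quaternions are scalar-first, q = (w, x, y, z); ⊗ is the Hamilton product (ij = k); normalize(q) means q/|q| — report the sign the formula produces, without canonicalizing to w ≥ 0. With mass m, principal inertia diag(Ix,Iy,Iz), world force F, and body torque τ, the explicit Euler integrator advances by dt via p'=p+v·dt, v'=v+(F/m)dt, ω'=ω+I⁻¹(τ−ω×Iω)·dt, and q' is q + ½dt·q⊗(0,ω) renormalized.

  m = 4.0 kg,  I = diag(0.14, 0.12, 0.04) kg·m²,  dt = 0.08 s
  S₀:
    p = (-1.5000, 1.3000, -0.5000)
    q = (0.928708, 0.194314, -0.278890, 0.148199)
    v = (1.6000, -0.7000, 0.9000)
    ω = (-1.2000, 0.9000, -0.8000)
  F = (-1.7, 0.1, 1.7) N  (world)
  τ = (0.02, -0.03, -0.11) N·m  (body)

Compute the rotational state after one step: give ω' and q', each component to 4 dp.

gyro term ω×Iω = (0.0576, 0.0960, 0.0216)
α = I⁻¹(τ − ω×Iω) = (-0.2686, -1.0500, -3.2900)
new body rate ω' = (-1.2215, 0.8160, -1.0632)
q⊗(0,ω) = (0.6027370, -1.0247167, 0.8134496, -0.9027518)
q + ½dt·q⊗(0,ω), renormalized = (0.9506, 0.1530, -0.2458, 0.1118)

ω' = (-1.2215, 0.8160, -1.0632)
q' = (0.9506, 0.1530, -0.2458, 0.1118)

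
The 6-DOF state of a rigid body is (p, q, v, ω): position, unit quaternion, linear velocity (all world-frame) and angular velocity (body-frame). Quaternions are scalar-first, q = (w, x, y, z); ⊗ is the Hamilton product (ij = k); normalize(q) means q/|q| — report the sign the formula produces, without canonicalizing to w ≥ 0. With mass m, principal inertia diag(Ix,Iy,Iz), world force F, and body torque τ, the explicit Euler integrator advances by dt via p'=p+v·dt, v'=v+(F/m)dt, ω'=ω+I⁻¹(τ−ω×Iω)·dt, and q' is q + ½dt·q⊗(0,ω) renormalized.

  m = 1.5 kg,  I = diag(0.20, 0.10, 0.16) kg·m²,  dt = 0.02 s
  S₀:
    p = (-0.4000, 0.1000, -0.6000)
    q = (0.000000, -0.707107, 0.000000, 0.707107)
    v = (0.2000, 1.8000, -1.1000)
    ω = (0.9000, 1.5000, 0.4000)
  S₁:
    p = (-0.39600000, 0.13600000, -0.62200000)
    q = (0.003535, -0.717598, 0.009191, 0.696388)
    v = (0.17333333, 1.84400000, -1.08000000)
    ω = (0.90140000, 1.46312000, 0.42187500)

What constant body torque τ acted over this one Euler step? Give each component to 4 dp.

Δω = ω₁−ω₀ = (0.00140000, -0.03688000, 0.02187500)
ω₀×(Iω₀) = (0.0360, 0.0144, -0.1350)
τ = I·(Δω/dt) + ω₀×(Iω₀) = (0.0500, -0.1700, 0.0400)

τ = (0.0500, -0.1700, 0.0400)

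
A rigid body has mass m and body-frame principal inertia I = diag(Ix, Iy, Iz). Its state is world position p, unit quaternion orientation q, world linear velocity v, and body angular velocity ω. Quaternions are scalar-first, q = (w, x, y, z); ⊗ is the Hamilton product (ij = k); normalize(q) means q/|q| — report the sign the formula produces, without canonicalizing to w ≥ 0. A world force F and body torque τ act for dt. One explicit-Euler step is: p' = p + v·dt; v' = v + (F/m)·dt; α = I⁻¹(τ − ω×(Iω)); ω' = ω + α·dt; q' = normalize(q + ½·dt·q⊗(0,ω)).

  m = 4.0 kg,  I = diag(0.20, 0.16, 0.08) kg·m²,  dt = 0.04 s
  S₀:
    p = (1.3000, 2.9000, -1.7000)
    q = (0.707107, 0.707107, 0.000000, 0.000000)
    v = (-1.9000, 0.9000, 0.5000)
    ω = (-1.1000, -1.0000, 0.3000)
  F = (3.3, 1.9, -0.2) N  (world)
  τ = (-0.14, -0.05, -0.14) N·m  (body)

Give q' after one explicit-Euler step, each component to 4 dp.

q' = (0.7223, 0.6912, -0.0184, -0.0099)

Hamilton product q⊗(0,ω) = (0.7778177, -0.7778177, -0.9192391, -0.4949749)
q + ½dt·q⊗(0,ω), renormalized = (0.7223, 0.6912, -0.0184, -0.0099)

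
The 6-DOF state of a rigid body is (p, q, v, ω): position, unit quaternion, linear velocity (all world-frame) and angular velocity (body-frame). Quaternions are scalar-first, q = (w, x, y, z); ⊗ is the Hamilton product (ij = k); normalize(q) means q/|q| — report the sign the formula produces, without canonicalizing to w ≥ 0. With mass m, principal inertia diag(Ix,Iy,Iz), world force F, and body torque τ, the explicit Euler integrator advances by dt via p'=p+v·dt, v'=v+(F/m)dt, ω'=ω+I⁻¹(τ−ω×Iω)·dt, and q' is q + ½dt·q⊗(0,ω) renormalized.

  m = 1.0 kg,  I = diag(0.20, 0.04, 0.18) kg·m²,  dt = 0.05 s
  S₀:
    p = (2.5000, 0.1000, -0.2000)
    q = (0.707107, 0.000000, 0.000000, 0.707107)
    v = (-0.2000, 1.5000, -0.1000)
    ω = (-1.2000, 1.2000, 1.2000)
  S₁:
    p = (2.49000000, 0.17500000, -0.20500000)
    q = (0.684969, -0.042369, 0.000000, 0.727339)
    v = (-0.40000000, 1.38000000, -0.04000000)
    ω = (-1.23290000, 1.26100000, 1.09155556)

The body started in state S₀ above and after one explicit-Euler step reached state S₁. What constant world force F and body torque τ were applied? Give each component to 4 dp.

F = (-4.0000, -2.4000, 1.2000)
τ = (0.0700, 0.0200, -0.1600)

velocity change Δv = (-0.20000000, -0.12000000, 0.06000000)
applied force F = (-4.0000, -2.4000, 1.2000)
ω₁ − ω₀ = (-0.03290000, 0.06100000, -0.10844444)
ω₀×(Iω₀) = (0.2016, -0.0288, 0.2304)
τ = I·(Δω/dt) + ω₀×(Iω₀) = (0.0700, 0.0200, -0.1600)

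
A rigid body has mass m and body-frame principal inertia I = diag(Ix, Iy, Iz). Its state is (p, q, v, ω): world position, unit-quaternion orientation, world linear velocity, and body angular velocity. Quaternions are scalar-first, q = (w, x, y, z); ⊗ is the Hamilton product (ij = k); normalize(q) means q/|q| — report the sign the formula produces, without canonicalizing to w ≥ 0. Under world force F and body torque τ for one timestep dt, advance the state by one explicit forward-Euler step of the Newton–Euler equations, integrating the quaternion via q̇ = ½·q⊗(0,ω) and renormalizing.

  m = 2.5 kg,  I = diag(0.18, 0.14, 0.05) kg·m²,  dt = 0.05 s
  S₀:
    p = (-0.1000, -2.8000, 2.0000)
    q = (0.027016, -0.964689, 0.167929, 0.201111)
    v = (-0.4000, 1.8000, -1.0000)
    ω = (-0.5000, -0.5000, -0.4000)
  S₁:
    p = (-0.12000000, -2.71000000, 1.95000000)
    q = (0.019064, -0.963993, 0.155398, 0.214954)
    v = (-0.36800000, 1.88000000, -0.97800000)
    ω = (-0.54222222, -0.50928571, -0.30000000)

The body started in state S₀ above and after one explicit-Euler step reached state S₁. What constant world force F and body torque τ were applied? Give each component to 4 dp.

ω₁ − ω₀ = (-0.04222222, -0.00928571, 0.10000000)
τ = I·(Δω/dt) + ω₀×(Iω₀) = (-0.1700, 0.0000, 0.0900)
velocity change Δv = (0.03200000, 0.08000000, 0.02200000)
applied force F = (1.6000, 4.0000, 1.1000)

F = (1.6000, 4.0000, 1.1000)
τ = (-0.1700, 0.0000, 0.0900)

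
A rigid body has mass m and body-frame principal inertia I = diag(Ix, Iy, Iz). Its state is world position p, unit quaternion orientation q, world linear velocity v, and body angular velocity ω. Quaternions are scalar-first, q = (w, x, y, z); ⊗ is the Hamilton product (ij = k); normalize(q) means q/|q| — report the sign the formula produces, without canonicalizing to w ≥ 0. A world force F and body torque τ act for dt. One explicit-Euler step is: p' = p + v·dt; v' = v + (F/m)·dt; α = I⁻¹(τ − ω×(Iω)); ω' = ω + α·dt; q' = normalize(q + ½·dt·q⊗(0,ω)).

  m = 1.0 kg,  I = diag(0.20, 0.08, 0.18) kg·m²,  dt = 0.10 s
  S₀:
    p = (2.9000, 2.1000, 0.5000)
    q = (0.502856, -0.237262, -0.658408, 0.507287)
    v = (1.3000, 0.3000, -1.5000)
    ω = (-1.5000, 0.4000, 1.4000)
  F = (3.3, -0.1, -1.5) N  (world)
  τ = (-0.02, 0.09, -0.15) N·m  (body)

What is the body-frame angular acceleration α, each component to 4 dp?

precession coupling ω×(Iω) = (0.0560, -0.0420, 0.0720)
(τ − ω×Iω)/I = (-0.3800, 1.6500, -1.2333)

α = (-0.3800, 1.6500, -1.2333)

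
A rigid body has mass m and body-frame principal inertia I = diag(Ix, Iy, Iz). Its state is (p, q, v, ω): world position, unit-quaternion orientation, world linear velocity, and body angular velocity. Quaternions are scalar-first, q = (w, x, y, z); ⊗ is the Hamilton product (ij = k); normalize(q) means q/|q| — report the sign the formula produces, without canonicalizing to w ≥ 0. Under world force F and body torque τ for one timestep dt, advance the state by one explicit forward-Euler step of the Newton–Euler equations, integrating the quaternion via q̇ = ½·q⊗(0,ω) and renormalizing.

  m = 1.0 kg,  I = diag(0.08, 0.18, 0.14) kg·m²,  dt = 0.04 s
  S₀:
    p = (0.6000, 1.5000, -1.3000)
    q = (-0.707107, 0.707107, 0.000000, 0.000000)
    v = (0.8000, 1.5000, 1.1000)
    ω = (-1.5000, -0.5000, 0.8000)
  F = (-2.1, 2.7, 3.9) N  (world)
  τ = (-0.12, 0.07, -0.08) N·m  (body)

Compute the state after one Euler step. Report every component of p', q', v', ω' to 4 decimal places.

gyro term ω×Iω = (0.0160, 0.0720, 0.0750)
α = I⁻¹(τ − ω×Iω) = (-1.7000, -0.0111, -1.1071)
new body rate ω' = (-1.5680, -0.5004, 0.7557)
2q̇ = q⊗(0,ω) = (1.0606605, 1.0606605, -0.2121321, -0.9192391)
updated quaternion q' = (-0.6855, 0.7279, -0.0042, -0.0184)
p' = p + v·dt = (0.6320, 1.5600, -1.2560)
new velocity v' = (0.7160, 1.6080, 1.2560)

p' = (0.6320, 1.5600, -1.2560)
q' = (-0.6855, 0.7279, -0.0042, -0.0184)
v' = (0.7160, 1.6080, 1.2560)
ω' = (-1.5680, -0.5004, 0.7557)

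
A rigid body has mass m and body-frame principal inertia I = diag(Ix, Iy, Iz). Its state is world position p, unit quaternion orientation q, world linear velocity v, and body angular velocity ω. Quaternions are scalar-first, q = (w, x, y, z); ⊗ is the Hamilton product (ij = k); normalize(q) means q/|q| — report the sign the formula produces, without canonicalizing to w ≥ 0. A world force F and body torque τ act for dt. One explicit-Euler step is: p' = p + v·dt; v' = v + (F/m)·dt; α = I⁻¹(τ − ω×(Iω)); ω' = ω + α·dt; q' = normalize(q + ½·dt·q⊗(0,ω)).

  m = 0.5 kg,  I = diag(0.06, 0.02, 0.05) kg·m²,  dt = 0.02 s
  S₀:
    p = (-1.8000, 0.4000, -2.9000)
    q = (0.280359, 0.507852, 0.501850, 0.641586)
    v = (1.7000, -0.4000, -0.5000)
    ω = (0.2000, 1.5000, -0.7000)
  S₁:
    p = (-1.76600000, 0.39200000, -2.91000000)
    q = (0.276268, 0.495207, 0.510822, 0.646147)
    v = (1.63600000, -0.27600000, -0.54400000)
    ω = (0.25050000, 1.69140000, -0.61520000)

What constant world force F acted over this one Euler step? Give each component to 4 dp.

F = (-1.6000, 3.1000, -1.1000)

v₁ − v₀ = (-0.06400000, 0.12400000, -0.04400000)
applied force F = (-1.6000, 3.1000, -1.1000)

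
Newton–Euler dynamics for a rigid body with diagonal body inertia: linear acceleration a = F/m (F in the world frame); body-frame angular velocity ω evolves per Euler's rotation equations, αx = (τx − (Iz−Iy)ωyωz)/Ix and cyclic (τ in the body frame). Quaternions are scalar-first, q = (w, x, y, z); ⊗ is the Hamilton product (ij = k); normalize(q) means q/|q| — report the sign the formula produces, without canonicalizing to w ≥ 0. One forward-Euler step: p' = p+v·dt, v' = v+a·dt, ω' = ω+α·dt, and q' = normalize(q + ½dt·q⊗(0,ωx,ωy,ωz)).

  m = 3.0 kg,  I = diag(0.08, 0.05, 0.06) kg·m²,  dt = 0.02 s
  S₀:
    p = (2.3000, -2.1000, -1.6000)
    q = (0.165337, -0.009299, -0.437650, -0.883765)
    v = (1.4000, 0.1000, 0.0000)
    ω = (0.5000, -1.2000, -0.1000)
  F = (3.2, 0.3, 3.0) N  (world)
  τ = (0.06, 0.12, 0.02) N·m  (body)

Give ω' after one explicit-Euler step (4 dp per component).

gyro term ω×Iω = (0.0012, -0.0010, 0.0180)
angular accel α = (0.7350, 2.4200, 0.0333)
ω + α·dt = (0.5147, -1.1516, -0.0993)

ω' = (0.5147, -1.1516, -0.0993)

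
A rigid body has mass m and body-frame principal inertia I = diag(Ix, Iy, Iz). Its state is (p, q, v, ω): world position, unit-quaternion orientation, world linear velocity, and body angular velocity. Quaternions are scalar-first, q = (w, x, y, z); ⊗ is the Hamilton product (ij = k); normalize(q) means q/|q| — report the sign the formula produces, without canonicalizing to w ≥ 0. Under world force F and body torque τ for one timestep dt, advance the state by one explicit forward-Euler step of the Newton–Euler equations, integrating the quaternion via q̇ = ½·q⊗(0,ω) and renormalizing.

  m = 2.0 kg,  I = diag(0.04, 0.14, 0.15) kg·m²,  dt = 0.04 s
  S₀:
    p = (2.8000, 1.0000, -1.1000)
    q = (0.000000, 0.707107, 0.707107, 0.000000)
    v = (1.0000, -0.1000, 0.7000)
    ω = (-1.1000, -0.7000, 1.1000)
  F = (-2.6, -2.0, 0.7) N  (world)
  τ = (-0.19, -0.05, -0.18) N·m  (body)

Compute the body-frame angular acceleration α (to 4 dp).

ω×(Iω) gyroscopic = (-0.0077, 0.1331, 0.0770)
α = I⁻¹(τ − ω×Iω) = (-4.5575, -1.3079, -1.7133)

α = (-4.5575, -1.3079, -1.7133)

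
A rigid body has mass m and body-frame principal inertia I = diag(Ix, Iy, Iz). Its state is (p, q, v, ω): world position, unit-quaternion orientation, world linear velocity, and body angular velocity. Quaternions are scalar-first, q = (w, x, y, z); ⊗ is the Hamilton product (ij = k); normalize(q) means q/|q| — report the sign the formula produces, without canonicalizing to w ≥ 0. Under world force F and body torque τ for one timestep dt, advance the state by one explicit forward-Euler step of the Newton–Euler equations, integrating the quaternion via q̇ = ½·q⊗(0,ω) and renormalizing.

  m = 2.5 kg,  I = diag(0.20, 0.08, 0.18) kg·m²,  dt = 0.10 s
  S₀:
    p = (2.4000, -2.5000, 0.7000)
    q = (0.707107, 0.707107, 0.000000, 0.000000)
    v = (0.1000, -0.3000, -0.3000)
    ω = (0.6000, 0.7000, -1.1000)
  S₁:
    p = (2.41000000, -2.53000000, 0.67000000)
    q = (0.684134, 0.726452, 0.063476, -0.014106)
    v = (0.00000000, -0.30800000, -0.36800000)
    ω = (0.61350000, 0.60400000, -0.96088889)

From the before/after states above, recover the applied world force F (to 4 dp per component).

F = (-2.5000, -0.2000, -1.7000)

v₁ − v₀ = (-0.10000000, -0.00800000, -0.06800000)
F = m·Δv/dt = (-2.5000, -0.2000, -1.7000)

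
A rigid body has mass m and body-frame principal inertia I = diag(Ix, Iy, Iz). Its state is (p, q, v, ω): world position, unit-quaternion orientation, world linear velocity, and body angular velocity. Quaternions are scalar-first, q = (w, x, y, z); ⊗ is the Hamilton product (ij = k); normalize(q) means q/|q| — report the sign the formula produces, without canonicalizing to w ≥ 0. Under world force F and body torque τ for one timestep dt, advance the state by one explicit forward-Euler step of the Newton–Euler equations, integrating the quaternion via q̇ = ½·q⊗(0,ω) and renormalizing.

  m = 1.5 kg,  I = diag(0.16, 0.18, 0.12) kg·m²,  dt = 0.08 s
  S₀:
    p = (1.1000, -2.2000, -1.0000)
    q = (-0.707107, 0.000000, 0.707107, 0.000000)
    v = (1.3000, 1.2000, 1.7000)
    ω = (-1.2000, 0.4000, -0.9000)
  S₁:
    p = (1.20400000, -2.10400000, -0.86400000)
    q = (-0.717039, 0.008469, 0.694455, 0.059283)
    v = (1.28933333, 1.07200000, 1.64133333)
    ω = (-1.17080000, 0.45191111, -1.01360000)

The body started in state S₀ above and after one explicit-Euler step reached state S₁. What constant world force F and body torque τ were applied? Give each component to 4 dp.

Δv = v₁−v₀ = (-0.01066667, -0.12800000, -0.05866667)
m·(v₁−v₀)/dt = (-0.2000, -2.4000, -1.1000)
ω₁ − ω₀ = (0.02920000, 0.05191111, -0.11360000)
gyro term ω₀×Iω₀ = (0.0216, 0.0432, -0.0096)
τ = I·(Δω/dt) + ω₀×(Iω₀) = (0.0800, 0.1600, -0.1800)

F = (-0.2000, -2.4000, -1.1000)
τ = (0.0800, 0.1600, -0.1800)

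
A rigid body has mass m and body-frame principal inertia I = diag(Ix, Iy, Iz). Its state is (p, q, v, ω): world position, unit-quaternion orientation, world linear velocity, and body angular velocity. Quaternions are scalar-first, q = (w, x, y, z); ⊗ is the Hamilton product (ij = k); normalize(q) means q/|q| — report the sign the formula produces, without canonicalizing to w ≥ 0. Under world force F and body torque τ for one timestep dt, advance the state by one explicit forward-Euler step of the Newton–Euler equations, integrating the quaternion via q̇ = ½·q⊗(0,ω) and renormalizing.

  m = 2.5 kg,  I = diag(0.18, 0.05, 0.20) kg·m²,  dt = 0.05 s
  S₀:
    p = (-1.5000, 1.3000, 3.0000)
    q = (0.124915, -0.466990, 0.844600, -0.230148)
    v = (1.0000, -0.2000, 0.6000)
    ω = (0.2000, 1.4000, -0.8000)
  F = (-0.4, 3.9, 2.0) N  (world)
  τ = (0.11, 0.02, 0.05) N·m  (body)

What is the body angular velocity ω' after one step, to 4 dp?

ω' = (0.2772, 1.4168, -0.7784)

α = I⁻¹(τ − ω×Iω) = (1.5444, 0.3360, 0.4320)
new body rate ω' = (0.2772, 1.4168, -0.7784)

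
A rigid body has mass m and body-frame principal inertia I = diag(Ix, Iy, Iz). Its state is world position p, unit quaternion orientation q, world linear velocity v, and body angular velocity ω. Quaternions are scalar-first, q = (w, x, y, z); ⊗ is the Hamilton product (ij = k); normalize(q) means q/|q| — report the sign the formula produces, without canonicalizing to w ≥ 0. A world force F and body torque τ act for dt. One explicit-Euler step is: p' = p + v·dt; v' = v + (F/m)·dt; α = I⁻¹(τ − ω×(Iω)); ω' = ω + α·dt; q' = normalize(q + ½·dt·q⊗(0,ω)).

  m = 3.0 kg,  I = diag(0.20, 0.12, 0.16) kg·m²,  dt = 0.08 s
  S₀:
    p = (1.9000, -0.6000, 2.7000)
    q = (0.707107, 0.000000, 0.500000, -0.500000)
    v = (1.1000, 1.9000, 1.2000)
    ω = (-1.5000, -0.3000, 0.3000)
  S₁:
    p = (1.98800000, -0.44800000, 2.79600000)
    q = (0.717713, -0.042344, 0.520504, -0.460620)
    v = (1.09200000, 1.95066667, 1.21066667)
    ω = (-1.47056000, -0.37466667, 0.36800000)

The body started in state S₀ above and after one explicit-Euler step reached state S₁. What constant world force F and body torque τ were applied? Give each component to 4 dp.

F = (-0.3000, 1.9000, 0.4000)
τ = (0.0700, -0.1300, 0.1000)

ω₁ − ω₀ = (0.02944000, -0.07466667, 0.06800000)
gyro term ω₀×Iω₀ = (-0.0036, -0.0180, -0.0360)
I·α + gyro = (0.0700, -0.1300, 0.1000)
Δv = v₁−v₀ = (-0.00800000, 0.05066667, 0.01066667)
m·(v₁−v₀)/dt = (-0.3000, 1.9000, 0.4000)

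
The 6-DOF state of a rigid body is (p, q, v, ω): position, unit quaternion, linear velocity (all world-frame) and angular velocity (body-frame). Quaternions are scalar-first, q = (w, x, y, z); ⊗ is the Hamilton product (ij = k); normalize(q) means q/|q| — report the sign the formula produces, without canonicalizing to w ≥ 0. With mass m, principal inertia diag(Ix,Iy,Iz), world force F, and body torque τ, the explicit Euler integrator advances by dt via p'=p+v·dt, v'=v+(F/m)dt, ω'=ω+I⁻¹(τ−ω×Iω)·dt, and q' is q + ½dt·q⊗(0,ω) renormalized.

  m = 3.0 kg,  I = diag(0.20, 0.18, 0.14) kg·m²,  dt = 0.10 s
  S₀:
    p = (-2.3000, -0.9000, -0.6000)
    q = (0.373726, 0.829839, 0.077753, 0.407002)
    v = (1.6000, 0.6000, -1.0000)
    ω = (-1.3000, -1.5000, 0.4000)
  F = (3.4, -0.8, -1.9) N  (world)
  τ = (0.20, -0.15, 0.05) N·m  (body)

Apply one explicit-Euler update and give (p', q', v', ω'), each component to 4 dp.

p' = (-2.1400, -0.8400, -0.7000)
q' = (0.4232, 0.8334, 0.0066, 0.3555)
v' = (1.7133, 0.5733, -1.0633)
ω' = (-1.2120, -1.5660, 0.4636)

a = F/m = (1.1333, -0.2667, -0.6333)
new position p' = (-2.1400, -0.8400, -0.7000)
new velocity v' = (1.7133, 0.5733, -1.0633)
ω×(Iω) gyroscopic = (0.0240, -0.0312, -0.0390)
(τ − ω×Iω)/I = (0.8800, -0.6600, 0.6357)
ω + α·dt = (-1.2120, -1.5660, 0.4636)
Hamilton product q⊗(0,ω) = (1.0326194, 0.1557604, -1.4216272, -0.9941892)
q' = normalize(q + ½dt·q⊗(0,ω)) = (0.4232, 0.8334, 0.0066, 0.3555)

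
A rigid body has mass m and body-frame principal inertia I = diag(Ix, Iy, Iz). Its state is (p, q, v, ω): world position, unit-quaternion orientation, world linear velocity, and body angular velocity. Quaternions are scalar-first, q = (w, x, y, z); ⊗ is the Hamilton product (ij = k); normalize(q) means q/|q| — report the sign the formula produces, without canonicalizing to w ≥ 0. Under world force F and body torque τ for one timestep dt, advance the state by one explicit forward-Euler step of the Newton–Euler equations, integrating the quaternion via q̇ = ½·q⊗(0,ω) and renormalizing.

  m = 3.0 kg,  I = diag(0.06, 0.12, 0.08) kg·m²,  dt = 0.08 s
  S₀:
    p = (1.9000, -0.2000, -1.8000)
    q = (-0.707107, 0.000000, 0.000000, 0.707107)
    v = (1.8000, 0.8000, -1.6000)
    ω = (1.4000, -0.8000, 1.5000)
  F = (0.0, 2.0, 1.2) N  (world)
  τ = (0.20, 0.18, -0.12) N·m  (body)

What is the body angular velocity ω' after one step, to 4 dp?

ω' = (1.6027, -0.6520, 1.4472)

angular accel α = (2.5333, 1.8500, -0.6600)
ω + α·dt = (1.6027, -0.6520, 1.4472)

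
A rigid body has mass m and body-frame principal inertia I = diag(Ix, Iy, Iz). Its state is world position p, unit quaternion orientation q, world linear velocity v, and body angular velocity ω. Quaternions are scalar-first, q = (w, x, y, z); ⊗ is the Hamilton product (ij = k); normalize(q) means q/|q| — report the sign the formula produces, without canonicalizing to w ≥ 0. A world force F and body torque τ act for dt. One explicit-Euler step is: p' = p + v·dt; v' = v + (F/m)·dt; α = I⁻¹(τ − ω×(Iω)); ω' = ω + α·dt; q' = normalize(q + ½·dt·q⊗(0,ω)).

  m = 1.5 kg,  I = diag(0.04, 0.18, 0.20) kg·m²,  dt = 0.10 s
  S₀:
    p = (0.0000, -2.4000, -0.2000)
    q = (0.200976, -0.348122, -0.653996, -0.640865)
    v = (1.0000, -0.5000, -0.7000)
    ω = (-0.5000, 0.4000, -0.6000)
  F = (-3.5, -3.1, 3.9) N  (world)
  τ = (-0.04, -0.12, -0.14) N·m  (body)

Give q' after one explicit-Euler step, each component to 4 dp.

Hamilton product q⊗(0,ω) = (-0.2969816, 0.5482556, 0.1919497, -0.5868324)
q + ½dt·q⊗(0,ω), renormalized = (0.1859, -0.3204, -0.6438, -0.6696)

q' = (0.1859, -0.3204, -0.6438, -0.6696)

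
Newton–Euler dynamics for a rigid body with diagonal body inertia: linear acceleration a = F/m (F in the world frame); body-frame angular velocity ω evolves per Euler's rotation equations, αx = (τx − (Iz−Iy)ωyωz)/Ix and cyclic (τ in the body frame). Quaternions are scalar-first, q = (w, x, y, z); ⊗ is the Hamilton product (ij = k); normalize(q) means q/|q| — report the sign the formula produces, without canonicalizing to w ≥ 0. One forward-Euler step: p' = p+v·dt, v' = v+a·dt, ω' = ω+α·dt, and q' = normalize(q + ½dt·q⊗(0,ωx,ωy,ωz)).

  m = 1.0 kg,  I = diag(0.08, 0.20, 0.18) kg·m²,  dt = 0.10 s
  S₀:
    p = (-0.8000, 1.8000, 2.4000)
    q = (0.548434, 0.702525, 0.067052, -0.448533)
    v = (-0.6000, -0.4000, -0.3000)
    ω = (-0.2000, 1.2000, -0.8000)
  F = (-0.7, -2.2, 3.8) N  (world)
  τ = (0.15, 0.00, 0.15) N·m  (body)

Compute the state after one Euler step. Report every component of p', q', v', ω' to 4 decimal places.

linear accel F/m = (-0.7000, -2.2000, 3.8000)
p' = p + v·dt = (-0.8600, 1.7600, 2.3700)
new velocity v' = (-0.6700, -0.6200, 0.0800)
ω×(Iω) gyroscopic = (0.0192, -0.0160, -0.0288)
α = I⁻¹(τ − ω×Iω) = (1.6350, 0.0800, 0.9933)
ω + α·dt = (-0.0365, 1.2080, -0.7007)
2q̇ = q⊗(0,ω) = (-0.2987838, 0.3749112, 1.3098474, 0.4176932)
updated quaternion q' = (0.5321, 0.7194, 0.1322, -0.4265)

p' = (-0.8600, 1.7600, 2.3700)
q' = (0.5321, 0.7194, 0.1322, -0.4265)
v' = (-0.6700, -0.6200, 0.0800)
ω' = (-0.0365, 1.2080, -0.7007)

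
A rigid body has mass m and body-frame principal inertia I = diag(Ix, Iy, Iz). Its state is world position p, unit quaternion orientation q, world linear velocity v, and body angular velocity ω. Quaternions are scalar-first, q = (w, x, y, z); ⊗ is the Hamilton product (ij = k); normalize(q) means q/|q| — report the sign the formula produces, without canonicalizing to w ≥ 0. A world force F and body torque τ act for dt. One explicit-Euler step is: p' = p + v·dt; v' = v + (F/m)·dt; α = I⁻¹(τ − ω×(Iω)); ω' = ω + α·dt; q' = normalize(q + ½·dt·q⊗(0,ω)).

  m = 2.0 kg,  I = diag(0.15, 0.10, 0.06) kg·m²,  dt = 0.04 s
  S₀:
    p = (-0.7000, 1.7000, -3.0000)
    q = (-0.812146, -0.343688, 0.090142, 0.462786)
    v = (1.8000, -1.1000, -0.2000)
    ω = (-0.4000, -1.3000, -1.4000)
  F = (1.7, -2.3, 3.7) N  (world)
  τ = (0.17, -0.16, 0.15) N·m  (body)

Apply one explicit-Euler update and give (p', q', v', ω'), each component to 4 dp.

(τ − ω×Iω)/I = (1.6187, -2.1040, 2.9333)
ω + α·dt = (-0.3353, -1.3842, -1.2827)
Hamilton product q⊗(0,ω) = (0.6276098, 0.8002814, 0.3895122, 1.6198556)
q + ½dt·q⊗(0,ω), renormalized = (-0.7990, -0.3274, 0.0979, 0.4948)
a = F/m = (0.8500, -1.1500, 1.8500)
p' = p + v·dt = (-0.6280, 1.6560, -3.0080)
v + (F/m)dt = (1.8340, -1.1460, -0.1260)

p' = (-0.6280, 1.6560, -3.0080)
q' = (-0.7990, -0.3274, 0.0979, 0.4948)
v' = (1.8340, -1.1460, -0.1260)
ω' = (-0.3353, -1.3842, -1.2827)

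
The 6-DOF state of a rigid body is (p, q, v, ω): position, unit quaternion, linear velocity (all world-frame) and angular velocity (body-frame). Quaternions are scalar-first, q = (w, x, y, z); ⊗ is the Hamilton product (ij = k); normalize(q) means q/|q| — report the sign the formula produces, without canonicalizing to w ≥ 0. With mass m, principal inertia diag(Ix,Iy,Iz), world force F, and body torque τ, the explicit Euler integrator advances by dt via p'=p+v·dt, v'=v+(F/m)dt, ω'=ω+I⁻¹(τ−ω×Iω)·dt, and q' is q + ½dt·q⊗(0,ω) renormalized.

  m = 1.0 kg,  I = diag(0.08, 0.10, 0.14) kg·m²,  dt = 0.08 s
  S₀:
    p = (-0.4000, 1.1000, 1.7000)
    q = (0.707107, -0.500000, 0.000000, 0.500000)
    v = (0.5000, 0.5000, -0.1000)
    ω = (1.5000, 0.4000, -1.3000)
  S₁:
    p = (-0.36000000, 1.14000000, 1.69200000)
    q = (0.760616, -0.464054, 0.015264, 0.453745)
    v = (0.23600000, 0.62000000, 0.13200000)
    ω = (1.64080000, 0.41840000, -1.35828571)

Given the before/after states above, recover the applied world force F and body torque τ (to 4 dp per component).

F = (-3.3000, 1.5000, 2.9000)
τ = (0.1200, 0.1400, -0.0900)

Δv = v₁−v₀ = (-0.26400000, 0.12000000, 0.23200000)
F = m·Δv/dt = (-3.3000, 1.5000, 2.9000)
ω₁ − ω₀ = (0.14080000, 0.01840000, -0.05828571)
precession coupling = (-0.0208, 0.1170, 0.0120)
applied torque τ = (0.1200, 0.1400, -0.0900)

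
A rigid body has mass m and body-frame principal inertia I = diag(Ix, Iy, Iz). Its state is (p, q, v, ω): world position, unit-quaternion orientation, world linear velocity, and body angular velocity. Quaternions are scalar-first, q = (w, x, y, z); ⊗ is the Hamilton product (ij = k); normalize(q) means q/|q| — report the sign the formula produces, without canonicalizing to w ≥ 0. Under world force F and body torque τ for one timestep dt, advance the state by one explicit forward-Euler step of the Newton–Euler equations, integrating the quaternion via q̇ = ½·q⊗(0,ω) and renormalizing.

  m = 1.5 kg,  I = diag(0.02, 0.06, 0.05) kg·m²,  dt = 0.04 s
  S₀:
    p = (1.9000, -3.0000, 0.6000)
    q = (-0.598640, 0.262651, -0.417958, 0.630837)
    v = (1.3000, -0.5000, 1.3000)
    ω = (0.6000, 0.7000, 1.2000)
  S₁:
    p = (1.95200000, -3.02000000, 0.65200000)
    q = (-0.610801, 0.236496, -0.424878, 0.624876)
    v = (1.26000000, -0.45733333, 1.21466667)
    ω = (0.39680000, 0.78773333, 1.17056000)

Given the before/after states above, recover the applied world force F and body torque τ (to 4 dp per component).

ω₁ − ω₀ = (-0.20320000, 0.08773333, -0.02944000)
ω₀×(Iω₀) = (-0.0084, -0.0216, 0.0168)
I·α + gyro = (-0.1100, 0.1100, -0.0200)
v₁ − v₀ = (-0.04000000, 0.04266667, -0.08533333)
m·(v₁−v₀)/dt = (-1.5000, 1.6000, -3.2000)

F = (-1.5000, 1.6000, -3.2000)
τ = (-0.1100, 0.1100, -0.0200)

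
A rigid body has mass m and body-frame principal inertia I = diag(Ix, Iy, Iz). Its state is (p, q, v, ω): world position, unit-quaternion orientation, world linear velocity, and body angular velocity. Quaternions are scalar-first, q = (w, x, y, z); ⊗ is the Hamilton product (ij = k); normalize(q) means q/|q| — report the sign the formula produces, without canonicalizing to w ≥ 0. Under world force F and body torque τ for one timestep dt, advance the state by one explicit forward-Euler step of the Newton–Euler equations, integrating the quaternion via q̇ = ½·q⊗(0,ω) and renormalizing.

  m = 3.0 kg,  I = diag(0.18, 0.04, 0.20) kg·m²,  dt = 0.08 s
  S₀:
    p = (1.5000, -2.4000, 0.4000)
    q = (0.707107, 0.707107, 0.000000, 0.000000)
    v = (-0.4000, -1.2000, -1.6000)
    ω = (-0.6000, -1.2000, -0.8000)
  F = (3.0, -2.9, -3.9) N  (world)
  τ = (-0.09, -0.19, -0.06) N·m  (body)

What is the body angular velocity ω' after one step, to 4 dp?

precession coupling ω×(Iω) = (0.1536, -0.0096, -0.1008)
(τ − ω×Iω)/I = (-1.3533, -4.5100, 0.2040)
new body rate ω' = (-0.7083, -1.5608, -0.7837)

ω' = (-0.7083, -1.5608, -0.7837)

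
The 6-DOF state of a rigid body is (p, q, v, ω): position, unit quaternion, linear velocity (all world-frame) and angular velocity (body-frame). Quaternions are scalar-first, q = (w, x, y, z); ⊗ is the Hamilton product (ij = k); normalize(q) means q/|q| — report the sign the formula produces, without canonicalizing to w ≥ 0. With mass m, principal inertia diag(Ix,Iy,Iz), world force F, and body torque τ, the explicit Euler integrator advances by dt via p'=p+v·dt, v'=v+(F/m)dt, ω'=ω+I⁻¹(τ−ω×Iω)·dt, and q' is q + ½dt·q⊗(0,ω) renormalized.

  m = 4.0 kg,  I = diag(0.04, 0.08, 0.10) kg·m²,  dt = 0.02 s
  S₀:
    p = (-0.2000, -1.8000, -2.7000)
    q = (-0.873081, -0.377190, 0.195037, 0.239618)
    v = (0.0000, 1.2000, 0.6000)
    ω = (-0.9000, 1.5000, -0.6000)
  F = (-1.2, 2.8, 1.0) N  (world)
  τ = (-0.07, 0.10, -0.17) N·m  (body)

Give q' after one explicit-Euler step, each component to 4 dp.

q' = (-0.8778, -0.3740, 0.1775, 0.2409)

Hamilton product q⊗(0,ω) = (-0.4882557, 0.3093237, -1.7515917, 0.1335969)
q + ½dt·q⊗(0,ω), renormalized = (-0.8778, -0.3740, 0.1775, 0.2409)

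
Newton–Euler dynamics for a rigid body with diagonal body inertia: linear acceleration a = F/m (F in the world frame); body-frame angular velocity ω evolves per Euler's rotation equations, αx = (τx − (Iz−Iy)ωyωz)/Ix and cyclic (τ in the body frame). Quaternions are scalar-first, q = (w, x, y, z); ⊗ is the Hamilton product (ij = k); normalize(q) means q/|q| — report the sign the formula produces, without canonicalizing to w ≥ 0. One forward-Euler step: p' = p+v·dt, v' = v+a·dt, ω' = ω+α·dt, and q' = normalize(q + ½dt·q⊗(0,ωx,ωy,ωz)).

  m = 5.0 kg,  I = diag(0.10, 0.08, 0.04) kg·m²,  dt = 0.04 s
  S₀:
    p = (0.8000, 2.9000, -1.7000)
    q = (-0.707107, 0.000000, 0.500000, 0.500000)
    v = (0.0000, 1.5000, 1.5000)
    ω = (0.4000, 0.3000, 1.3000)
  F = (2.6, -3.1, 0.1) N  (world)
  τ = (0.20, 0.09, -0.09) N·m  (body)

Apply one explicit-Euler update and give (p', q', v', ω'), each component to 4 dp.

p' = p + v·dt = (0.8000, 2.9600, -1.6400)
v + (F/m)dt = (0.0208, 1.4752, 1.5008)
precession coupling ω×(Iω) = (-0.0156, 0.0312, -0.0024)
(τ − ω×Iω)/I = (2.1560, 0.7350, -2.1900)
ω' = ω + α·dt = (0.4862, 0.3294, 1.2124)
q⊗(0,ω) = (-0.8000000, 0.2171572, -0.0121321, -1.1192391)
q + ½dt·q⊗(0,ω), renormalized = (-0.7228, 0.0043, 0.4996, 0.4774)

p' = (0.8000, 2.9600, -1.6400)
q' = (-0.7228, 0.0043, 0.4996, 0.4774)
v' = (0.0208, 1.4752, 1.5008)
ω' = (0.4862, 0.3294, 1.2124)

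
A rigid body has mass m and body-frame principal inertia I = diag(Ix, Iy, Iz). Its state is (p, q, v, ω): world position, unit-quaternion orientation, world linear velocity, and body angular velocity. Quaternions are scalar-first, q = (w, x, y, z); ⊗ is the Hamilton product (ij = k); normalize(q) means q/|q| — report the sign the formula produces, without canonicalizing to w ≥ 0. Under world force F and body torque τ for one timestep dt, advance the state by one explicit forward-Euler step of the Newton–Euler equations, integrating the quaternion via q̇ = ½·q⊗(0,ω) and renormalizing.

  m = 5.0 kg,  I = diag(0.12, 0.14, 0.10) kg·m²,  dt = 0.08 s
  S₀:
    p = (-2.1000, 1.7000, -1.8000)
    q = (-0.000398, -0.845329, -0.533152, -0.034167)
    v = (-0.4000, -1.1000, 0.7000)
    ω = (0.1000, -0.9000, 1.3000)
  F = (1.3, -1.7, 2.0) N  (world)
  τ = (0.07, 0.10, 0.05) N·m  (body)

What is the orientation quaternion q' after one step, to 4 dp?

q' = (-0.0144, -0.8725, -0.4883, -0.0016)

2q̇ = q⊗(0,ω) = (-0.3508868, -0.7238877, 1.0958692, 0.8135939)
q' = normalize(q + ½dt·q⊗(0,ω)) = (-0.0144, -0.8725, -0.4883, -0.0016)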